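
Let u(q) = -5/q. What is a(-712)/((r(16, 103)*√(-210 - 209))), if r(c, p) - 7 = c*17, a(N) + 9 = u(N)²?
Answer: 4562471*I*√419/59262260544 ≈ 0.0015759*I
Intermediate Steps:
a(N) = -9 + 25/N² (a(N) = -9 + (-5/N)² = -9 + 25/N²)
r(c, p) = 7 + 17*c (r(c, p) = 7 + c*17 = 7 + 17*c)
a(-712)/((r(16, 103)*√(-210 - 209))) = (-9 + 25/(-712)²)/(((7 + 17*16)*√(-210 - 209))) = (-9 + 25*(1/506944))/(((7 + 272)*√(-419))) = (-9 + 25/506944)/((279*(I*√419))) = -4562471*(-I*√419/116901)/506944 = -(-4562471)*I*√419/59262260544 = 4562471*I*√419/59262260544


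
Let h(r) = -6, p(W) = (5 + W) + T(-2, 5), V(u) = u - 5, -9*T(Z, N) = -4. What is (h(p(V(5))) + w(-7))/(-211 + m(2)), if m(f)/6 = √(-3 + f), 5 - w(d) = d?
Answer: -1266/44557 - 36*I/44557 ≈ -0.028413 - 0.00080795*I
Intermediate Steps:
T(Z, N) = 4/9 (T(Z, N) = -⅑*(-4) = 4/9)
V(u) = -5 + u
p(W) = 49/9 + W (p(W) = (5 + W) + 4/9 = 49/9 + W)
w(d) = 5 - d
m(f) = 6*√(-3 + f)
(h(p(V(5))) + w(-7))/(-211 + m(2)) = (-6 + (5 - 1*(-7)))/(-211 + 6*√(-3 + 2)) = (-6 + (5 + 7))/(-211 + 6*√(-1)) = (-6 + 12)/(-211 + 6*I) = 6*((-211 - 6*I)/44557) = 6*(-211 - 6*I)/44557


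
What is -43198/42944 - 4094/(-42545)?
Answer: -831023087/913526240 ≈ -0.90969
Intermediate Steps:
-43198/42944 - 4094/(-42545) = -43198*1/42944 - 4094*(-1/42545) = -21599/21472 + 4094/42545 = -831023087/913526240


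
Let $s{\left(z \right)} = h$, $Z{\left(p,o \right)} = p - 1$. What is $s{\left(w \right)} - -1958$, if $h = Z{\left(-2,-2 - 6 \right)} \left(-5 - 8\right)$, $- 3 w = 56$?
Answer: $1997$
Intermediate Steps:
$Z{\left(p,o \right)} = -1 + p$
$w = - \frac{56}{3}$ ($w = \left(- \frac{1}{3}\right) 56 = - \frac{56}{3} \approx -18.667$)
$h = 39$ ($h = \left(-1 - 2\right) \left(-5 - 8\right) = - 3 \left(-5 - 8\right) = \left(-3\right) \left(-13\right) = 39$)
$s{\left(z \right)} = 39$
$s{\left(w \right)} - -1958 = 39 - -1958 = 39 + 1958 = 1997$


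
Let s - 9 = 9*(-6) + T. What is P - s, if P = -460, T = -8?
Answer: -407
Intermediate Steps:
s = -53 (s = 9 + (9*(-6) - 8) = 9 + (-54 - 8) = 9 - 62 = -53)
P - s = -460 - 1*(-53) = -460 + 53 = -407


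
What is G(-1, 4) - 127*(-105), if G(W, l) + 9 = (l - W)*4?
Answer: 13346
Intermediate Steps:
G(W, l) = -9 - 4*W + 4*l (G(W, l) = -9 + (l - W)*4 = -9 + (-4*W + 4*l) = -9 - 4*W + 4*l)
G(-1, 4) - 127*(-105) = (-9 - 4*(-1) + 4*4) - 127*(-105) = (-9 + 4 + 16) + 13335 = 11 + 13335 = 13346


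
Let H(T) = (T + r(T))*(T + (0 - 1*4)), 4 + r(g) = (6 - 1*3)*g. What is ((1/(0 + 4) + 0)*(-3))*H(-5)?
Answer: -162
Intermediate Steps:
r(g) = -4 + 3*g (r(g) = -4 + (6 - 1*3)*g = -4 + (6 - 3)*g = -4 + 3*g)
H(T) = (-4 + T)*(-4 + 4*T) (H(T) = (T + (-4 + 3*T))*(T + (0 - 1*4)) = (-4 + 4*T)*(T + (0 - 4)) = (-4 + 4*T)*(T - 4) = (-4 + 4*T)*(-4 + T) = (-4 + T)*(-4 + 4*T))
((1/(0 + 4) + 0)*(-3))*H(-5) = ((1/(0 + 4) + 0)*(-3))*(16 - 20*(-5) + 4*(-5)**2) = ((1/4 + 0)*(-3))*(16 + 100 + 4*25) = ((1/4 + 0)*(-3))*(16 + 100 + 100) = ((1/4)*(-3))*216 = -3/4*216 = -162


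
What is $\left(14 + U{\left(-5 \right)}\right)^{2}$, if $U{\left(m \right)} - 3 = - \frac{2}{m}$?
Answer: $\frac{7569}{25} \approx 302.76$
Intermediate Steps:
$U{\left(m \right)} = 3 - \frac{2}{m}$
$\left(14 + U{\left(-5 \right)}\right)^{2} = \left(14 + \left(3 - \frac{2}{-5}\right)\right)^{2} = \left(14 + \left(3 - - \frac{2}{5}\right)\right)^{2} = \left(14 + \left(3 + \frac{2}{5}\right)\right)^{2} = \left(14 + \frac{17}{5}\right)^{2} = \left(\frac{87}{5}\right)^{2} = \frac{7569}{25}$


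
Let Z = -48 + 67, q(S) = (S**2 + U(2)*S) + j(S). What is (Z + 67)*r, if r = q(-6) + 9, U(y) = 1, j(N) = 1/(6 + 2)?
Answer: 13459/4 ≈ 3364.8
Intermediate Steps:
j(N) = 1/8
q(S) = 1/8 + S + S**2 (q(S) = (S**2 + 1*S) + 1/8 = (S**2 + S) + 1/8 = (S + S**2) + 1/8 = 1/8 + S + S**2)
Z = 19
r = 313/8 (r = (1/8 - 6 + (-6)**2) + 9 = (1/8 - 6 + 36) + 9 = 241/8 + 9 = 313/8 ≈ 39.125)
(Z + 67)*r = (19 + 67)*(313/8) = 86*(313/8) = 13459/4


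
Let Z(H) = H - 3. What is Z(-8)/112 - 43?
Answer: -4827/112 ≈ -43.098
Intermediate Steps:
Z(H) = -3 + H
Z(-8)/112 - 43 = (-3 - 8)/112 - 43 = -11*1/112 - 43 = -11/112 - 43 = -4827/112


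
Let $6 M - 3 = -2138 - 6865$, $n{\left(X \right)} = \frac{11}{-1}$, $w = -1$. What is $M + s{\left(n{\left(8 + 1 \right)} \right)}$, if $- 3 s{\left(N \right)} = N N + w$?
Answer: $-1540$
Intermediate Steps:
$n{\left(X \right)} = -11$ ($n{\left(X \right)} = 11 \left(-1\right) = -11$)
$M = -1500$ ($M = \frac{1}{2} + \frac{-2138 - 6865}{6} = \frac{1}{2} + \frac{1}{6} \left(-9003\right) = \frac{1}{2} - \frac{3001}{2} = -1500$)
$s{\left(N \right)} = \frac{1}{3} - \frac{N^{2}}{3}$ ($s{\left(N \right)} = - \frac{N N - 1}{3} = - \frac{N^{2} - 1}{3} = - \frac{-1 + N^{2}}{3} = \frac{1}{3} - \frac{N^{2}}{3}$)
$M + s{\left(n{\left(8 + 1 \right)} \right)} = -1500 + \left(\frac{1}{3} - \frac{\left(-11\right)^{2}}{3}\right) = -1500 + \left(\frac{1}{3} - \frac{121}{3}\right) = -1500 - 40 = -1540$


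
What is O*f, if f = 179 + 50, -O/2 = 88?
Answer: -40304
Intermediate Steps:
O = -176 (O = -2*88 = -176)
f = 229
O*f = -176*229 = -40304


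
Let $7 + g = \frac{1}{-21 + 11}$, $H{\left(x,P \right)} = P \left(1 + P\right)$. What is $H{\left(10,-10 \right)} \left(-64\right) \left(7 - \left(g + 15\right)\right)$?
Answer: $5184$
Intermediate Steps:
$g = - \frac{71}{10}$ ($g = -7 + \frac{1}{-21 + 11} = -7 + \frac{1}{-10} = -7 - \frac{1}{10} = - \frac{71}{10} \approx -7.1$)
$H{\left(10,-10 \right)} \left(-64\right) \left(7 - \left(g + 15\right)\right) = - 10 \left(1 - 10\right) \left(-64\right) \left(7 - \left(- \frac{71}{10} + 15\right)\right) = \left(-10\right) \left(-9\right) \left(-64\right) \left(7 - \frac{79}{10}\right) = 90 \left(-64\right) \left(7 - \frac{79}{10}\right) = \left(-5760\right) \left(- \frac{9}{10}\right) = 5184$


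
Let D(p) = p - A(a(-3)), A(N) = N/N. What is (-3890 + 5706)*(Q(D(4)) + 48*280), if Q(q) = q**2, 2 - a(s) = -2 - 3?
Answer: 24423384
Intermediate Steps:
a(s) = 7 (a(s) = 2 - (-2 - 3) = 2 - 1*(-5) = 2 + 5 = 7)
A(N) = 1
D(p) = -1 + p (D(p) = p - 1*1 = p - 1 = -1 + p)
(-3890 + 5706)*(Q(D(4)) + 48*280) = (-3890 + 5706)*((-1 + 4)**2 + 48*280) = 1816*(3**2 + 13440) = 1816*(9 + 13440) = 1816*13449 = 24423384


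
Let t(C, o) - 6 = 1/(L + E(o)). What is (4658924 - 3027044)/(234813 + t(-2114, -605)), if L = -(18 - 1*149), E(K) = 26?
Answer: 32025645/4608323 ≈ 6.9495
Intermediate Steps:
L = 131 (L = -(18 - 149) = -1*(-131) = 131)
t(C, o) = 943/157 (t(C, o) = 6 + 1/(131 + 26) = 6 + 1/157 = 943/157)
(4658924 - 3027044)/(234813 + t(-2114, -605)) = (4658924 - 3027044)/(234813 + 943/157) = 1631880/(36866584/157) = 1631880*(157/36866584) = 32025645/4608323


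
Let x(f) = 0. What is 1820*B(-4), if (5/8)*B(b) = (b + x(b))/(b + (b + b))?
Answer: 2912/3 ≈ 970.67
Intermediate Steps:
B(b) = 8/15 (B(b) = 8*((b + 0)/(b + (b + b)))/5 = 8*(b/(b + 2*b))/5 = 8*(b/((3*b)))/5 = 8*(b*(1/(3*b)))/5 = (8/5)*(1/3) = 8/15)
1820*B(-4) = 1820*(8/15) = 2912/3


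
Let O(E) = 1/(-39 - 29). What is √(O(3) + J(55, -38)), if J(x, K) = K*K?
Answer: √1669247/34 ≈ 38.000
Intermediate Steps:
J(x, K) = K²
O(E) = -1/68 (O(E) = 1/(-68) = -1/68)
√(O(3) + J(55, -38)) = √(-1/68 + (-38)²) = √(-1/68 + 1444) = √(98191/68) = √1669247/34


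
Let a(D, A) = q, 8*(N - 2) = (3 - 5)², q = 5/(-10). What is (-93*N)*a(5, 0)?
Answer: 465/4 ≈ 116.25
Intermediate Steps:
q = -½ (q = 5*(-⅒) = -½ ≈ -0.50000)
N = 5/2 (N = 2 + (3 - 5)²/8 = 2 + (⅛)*(-2)² = 2 + (⅛)*4 = 2 + ½ = 5/2 ≈ 2.5000)
a(D, A) = -½
(-93*N)*a(5, 0) = -93*5/2*(-½) = -465/2*(-½) = 465/4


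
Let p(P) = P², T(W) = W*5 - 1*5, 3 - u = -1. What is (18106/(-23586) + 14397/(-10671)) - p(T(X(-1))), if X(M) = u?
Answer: -9527028853/41947701 ≈ -227.12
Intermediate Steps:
u = 4 (u = 3 - 1*(-1) = 3 + 1 = 4)
X(M) = 4
T(W) = -5 + 5*W (T(W) = 5*W - 5 = -5 + 5*W)
(18106/(-23586) + 14397/(-10671)) - p(T(X(-1))) = (18106/(-23586) + 14397/(-10671)) - (-5 + 5*4)² = (18106*(-1/23586) + 14397*(-1/10671)) - (-5 + 20)² = (-9053/11793 - 4799/3557) - 1*15² = -88796128/41947701 - 1*225 = -88796128/41947701 - 225 = -9527028853/41947701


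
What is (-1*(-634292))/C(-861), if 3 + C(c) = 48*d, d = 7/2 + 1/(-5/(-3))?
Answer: 3171460/969 ≈ 3272.9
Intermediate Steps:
d = 41/10 (d = 7*(1/2) + 1/(-5*(-1/3)) = 7/2 + 1/(5/3) = 7/2 + 1*(3/5) = 7/2 + 3/5 = 41/10 ≈ 4.1000)
C(c) = 969/5 (C(c) = -3 + 48*(41/10) = -3 + 984/5 = 969/5)
(-1*(-634292))/C(-861) = (-1*(-634292))/(969/5) = 634292*(5/969) = 3171460/969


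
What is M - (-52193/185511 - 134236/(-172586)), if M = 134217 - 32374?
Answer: 1630325423295740/16008300723 ≈ 1.0184e+5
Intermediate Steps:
M = 101843
M - (-52193/185511 - 134236/(-172586)) = 101843 - (-52193/185511 - 134236/(-172586)) = 101843 - (-52193*1/185511 - 134236*(-1/172586)) = 101843 - (-52193/185511 + 67118/86293) = 101843 - 1*7947236749/16008300723 = 101843 - 7947236749/16008300723 = 1630325423295740/16008300723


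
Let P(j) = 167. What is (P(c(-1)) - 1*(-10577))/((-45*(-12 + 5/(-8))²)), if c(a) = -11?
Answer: -687616/459045 ≈ -1.4979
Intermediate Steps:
(P(c(-1)) - 1*(-10577))/((-45*(-12 + 5/(-8))²)) = (167 - 1*(-10577))/((-45*(-12 + 5/(-8))²)) = (167 + 10577)/((-45*(-12 + 5*(-⅛))²)) = 10744/((-45*(-12 - 5/8)²)) = 10744/((-45*(-101/8)²)) = 10744/((-45*10201/64)) = 10744/(-459045/64) = 10744*(-64/459045) = -687616/459045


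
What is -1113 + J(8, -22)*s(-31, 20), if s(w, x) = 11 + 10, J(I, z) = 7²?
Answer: -84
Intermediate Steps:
J(I, z) = 49
s(w, x) = 21
-1113 + J(8, -22)*s(-31, 20) = -1113 + 49*21 = -1113 + 1029 = -84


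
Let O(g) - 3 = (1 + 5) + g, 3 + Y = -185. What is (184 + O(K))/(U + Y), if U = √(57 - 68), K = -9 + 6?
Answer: -7144/7071 - 38*I*√11/7071 ≈ -1.0103 - 0.017824*I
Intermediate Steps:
Y = -188 (Y = -3 - 185 = -188)
K = -3
O(g) = 9 + g (O(g) = 3 + ((1 + 5) + g) = 3 + (6 + g) = 9 + g)
U = I*√11 (U = √(-11) = I*√11 ≈ 3.3166*I)
(184 + O(K))/(U + Y) = (184 + (9 - 3))/(I*√11 - 188) = (184 + 6)/(-188 + I*√11) = 190/(-188 + I*√11)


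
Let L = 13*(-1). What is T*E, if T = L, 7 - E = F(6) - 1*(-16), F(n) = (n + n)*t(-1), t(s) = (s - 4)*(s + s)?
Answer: 1677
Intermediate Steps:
t(s) = 2*s*(-4 + s) (t(s) = (-4 + s)*(2*s) = 2*s*(-4 + s))
F(n) = 20*n (F(n) = (n + n)*(2*(-1)*(-4 - 1)) = (2*n)*(2*(-1)*(-5)) = (2*n)*10 = 20*n)
E = -129 (E = 7 - (20*6 - 1*(-16)) = 7 - (120 + 16) = 7 - 1*136 = 7 - 136 = -129)
L = -13
T = -13
T*E = -13*(-129) = 1677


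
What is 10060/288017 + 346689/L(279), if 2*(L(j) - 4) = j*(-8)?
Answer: -99841138993/320274904 ≈ -311.74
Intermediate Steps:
L(j) = 4 - 4*j (L(j) = 4 + (j*(-8))/2 = 4 + (-8*j)/2 = 4 - 4*j)
10060/288017 + 346689/L(279) = 10060/288017 + 346689/(4 - 4*279) = 10060*(1/288017) + 346689/(4 - 1116) = 10060/288017 + 346689/(-1112) = 10060/288017 + 346689*(-1/1112) = 10060/288017 - 346689/1112 = -99841138993/320274904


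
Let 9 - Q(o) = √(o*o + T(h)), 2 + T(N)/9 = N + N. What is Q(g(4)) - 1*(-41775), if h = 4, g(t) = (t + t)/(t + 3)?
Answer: 41784 - √2710/7 ≈ 41777.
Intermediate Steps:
g(t) = 2*t/(3 + t) (g(t) = (2*t)/(3 + t) = 2*t/(3 + t))
T(N) = -18 + 18*N (T(N) = -18 + 9*(N + N) = -18 + 9*(2*N) = -18 + 18*N)
Q(o) = 9 - √(54 + o²) (Q(o) = 9 - √(o*o + (-18 + 18*4)) = 9 - √(o² + (-18 + 72)) = 9 - √(o² + 54) = 9 - √(54 + o²))
Q(g(4)) - 1*(-41775) = (9 - √(54 + (2*4/(3 + 4))²)) - 1*(-41775) = (9 - √(54 + (2*4/7)²)) + 41775 = (9 - √(54 + (2*4*(⅐))²)) + 41775 = (9 - √(54 + (8/7)²)) + 41775 = (9 - √(54 + 64/49)) + 41775 = (9 - √(2710/49)) + 41775 = (9 - √2710/7) + 41775 = 41784 - √2710/7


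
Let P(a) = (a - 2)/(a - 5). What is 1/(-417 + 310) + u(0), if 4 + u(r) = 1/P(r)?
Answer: -323/214 ≈ -1.5093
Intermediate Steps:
P(a) = (-2 + a)/(-5 + a)
u(r) = -4 + (-5 + r)/(-2 + r) (u(r) = -4 + 1/((-2 + r)/(-5 + r)) = -4 + (-5 + r)/(-2 + r))
1/(-417 + 310) + u(0) = 1/(-417 + 310) + 3*(1 - 1*0)/(-2 + 0) = 1/(-107) + 3*(1 + 0)/(-2) = -1/107 + 3*(-1/2)*1 = -1/107 - 3/2 = -323/214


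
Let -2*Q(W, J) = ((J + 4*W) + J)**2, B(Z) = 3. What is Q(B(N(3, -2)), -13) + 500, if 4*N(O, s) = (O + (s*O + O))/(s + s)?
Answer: 402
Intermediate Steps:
N(O, s) = (2*O + O*s)/(8*s) (N(O, s) = ((O + (s*O + O))/(s + s))/4 = ((O + (O*s + O))/((2*s)))/4 = ((O + (O + O*s))*(1/(2*s)))/4 = ((2*O + O*s)*(1/(2*s)))/4 = ((2*O + O*s)/(2*s))/4 = (2*O + O*s)/(8*s))
Q(W, J) = -(2*J + 4*W)**2/2 (Q(W, J) = -((J + 4*W) + J)**2/2 = -(2*J + 4*W)**2/2)
Q(B(N(3, -2)), -13) + 500 = -2*(-13 + 2*3)**2 + 500 = -2*(-13 + 6)**2 + 500 = -2*(-7)**2 + 500 = -2*49 + 500 = -98 + 500 = 402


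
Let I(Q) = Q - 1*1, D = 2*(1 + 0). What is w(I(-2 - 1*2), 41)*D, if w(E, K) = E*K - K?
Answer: -492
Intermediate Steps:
D = 2 (D = 2*1 = 2)
I(Q) = -1 + Q (I(Q) = Q - 1 = -1 + Q)
w(E, K) = -K + E*K
w(I(-2 - 1*2), 41)*D = (41*(-1 + (-1 + (-2 - 1*2))))*2 = (41*(-1 + (-1 + (-2 - 2))))*2 = (41*(-1 + (-1 - 4)))*2 = (41*(-1 - 5))*2 = (41*(-6))*2 = -246*2 = -492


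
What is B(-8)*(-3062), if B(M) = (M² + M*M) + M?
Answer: -367440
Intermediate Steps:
B(M) = M + 2*M² (B(M) = (M² + M²) + M = 2*M² + M = M + 2*M²)
B(-8)*(-3062) = -8*(1 + 2*(-8))*(-3062) = -8*(1 - 16)*(-3062) = -8*(-15)*(-3062) = 120*(-3062) = -367440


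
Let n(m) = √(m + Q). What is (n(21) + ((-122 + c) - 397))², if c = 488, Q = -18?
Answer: (-31 + √3)² ≈ 856.61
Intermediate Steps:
n(m) = √(-18 + m) (n(m) = √(m - 18) = √(-18 + m))
(n(21) + ((-122 + c) - 397))² = (√(-18 + 21) + ((-122 + 488) - 397))² = (√3 + (366 - 397))² = (√3 - 31)² = (-31 + √3)²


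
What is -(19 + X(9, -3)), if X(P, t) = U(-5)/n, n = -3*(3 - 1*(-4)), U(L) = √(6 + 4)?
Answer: -19 + √10/21 ≈ -18.849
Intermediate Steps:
U(L) = √10
n = -21 (n = -3*(3 + 4) = -3*7 = -21)
X(P, t) = -√10/21 (X(P, t) = √10/(-21) = √10*(-1/21) = -√10/21)
-(19 + X(9, -3)) = -(19 - √10/21) = -19 + √10/21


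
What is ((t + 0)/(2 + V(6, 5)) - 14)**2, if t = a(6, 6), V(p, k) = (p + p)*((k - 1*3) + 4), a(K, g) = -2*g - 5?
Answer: 1108809/5476 ≈ 202.49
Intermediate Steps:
a(K, g) = -5 - 2*g
V(p, k) = 2*p*(1 + k) (V(p, k) = (2*p)*((k - 3) + 4) = (2*p)*((-3 + k) + 4) = (2*p)*(1 + k) = 2*p*(1 + k))
t = -17 (t = -5 - 2*6 = -5 - 12 = -17)
((t + 0)/(2 + V(6, 5)) - 14)**2 = ((-17 + 0)/(2 + 2*6*(1 + 5)) - 14)**2 = (-17/(2 + 2*6*6) - 14)**2 = (-17/(2 + 72) - 14)**2 = (-17/74 - 14)**2 = (-1053/74)**2 = 1108809/5476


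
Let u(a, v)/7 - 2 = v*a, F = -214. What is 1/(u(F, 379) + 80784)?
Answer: -1/486944 ≈ -2.0536e-6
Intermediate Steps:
u(a, v) = 14 + 7*a*v (u(a, v) = 14 + 7*(v*a) = 14 + 7*(a*v) = 14 + 7*a*v)
1/(u(F, 379) + 80784) = 1/((14 + 7*(-214)*379) + 80784) = 1/((14 - 567742) + 80784) = 1/(-567728 + 80784) = 1/(-486944) = -1/486944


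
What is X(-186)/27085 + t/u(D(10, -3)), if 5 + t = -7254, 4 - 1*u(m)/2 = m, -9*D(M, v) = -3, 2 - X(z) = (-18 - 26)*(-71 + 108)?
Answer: -117958837/119174 ≈ -989.80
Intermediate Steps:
X(z) = 1630 (X(z) = 2 - (-18 - 26)*(-71 + 108) = 2 - (-44)*37 = 2 - 1*(-1628) = 2 + 1628 = 1630)
D(M, v) = 1/3 (D(M, v) = -1/9*(-3) = 1/3)
u(m) = 8 - 2*m
t = -7259 (t = -5 - 7254 = -7259)
X(-186)/27085 + t/u(D(10, -3)) = 1630/27085 - 7259/(8 - 2*1/3) = 1630*(1/27085) - 7259/(8 - 2/3) = 326/5417 - 7259/22/3 = 326/5417 - 7259*3/22 = 326/5417 - 21777/22 = -117958837/119174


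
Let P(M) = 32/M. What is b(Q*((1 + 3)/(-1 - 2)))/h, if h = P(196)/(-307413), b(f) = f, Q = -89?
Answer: -446876031/2 ≈ -2.2344e+8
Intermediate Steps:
h = -8/15063237 (h = (32/196)/(-307413) = (32*(1/196))*(-1/307413) = (8/49)*(-1/307413) = -8/15063237 ≈ -5.3109e-7)
b(Q*((1 + 3)/(-1 - 2)))/h = (-89*(1 + 3)/(-1 - 2))/(-8/15063237) = -356/(-3)*(-15063237/8) = -356*(-1)/3*(-15063237/8) = -89*(-4/3)*(-15063237/8) = (356/3)*(-15063237/8) = -446876031/2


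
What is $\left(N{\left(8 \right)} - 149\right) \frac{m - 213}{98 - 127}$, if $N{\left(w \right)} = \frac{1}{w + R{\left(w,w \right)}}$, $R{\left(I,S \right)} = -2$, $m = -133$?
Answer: $- \frac{154489}{87} \approx -1775.7$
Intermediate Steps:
$N{\left(w \right)} = \frac{1}{-2 + w}$ ($N{\left(w \right)} = \frac{1}{w - 2} = \frac{1}{-2 + w}$)
$\left(N{\left(8 \right)} - 149\right) \frac{m - 213}{98 - 127} = \left(\frac{1}{-2 + 8} - 149\right) \frac{-133 - 213}{98 - 127} = \left(\frac{1}{6} - 149\right) \left(- \frac{346}{-29}\right) = \left(\frac{1}{6} - 149\right) \left(\left(-346\right) \left(- \frac{1}{29}\right)\right) = \left(- \frac{893}{6}\right) \frac{346}{29} = - \frac{154489}{87}$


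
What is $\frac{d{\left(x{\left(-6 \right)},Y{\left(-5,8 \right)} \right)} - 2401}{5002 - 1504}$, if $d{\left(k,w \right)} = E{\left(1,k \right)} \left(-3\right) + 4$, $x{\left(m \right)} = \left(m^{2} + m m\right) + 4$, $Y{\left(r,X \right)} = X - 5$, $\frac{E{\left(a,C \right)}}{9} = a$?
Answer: $- \frac{404}{583} \approx -0.69297$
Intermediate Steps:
$E{\left(a,C \right)} = 9 a$
$Y{\left(r,X \right)} = -5 + X$
$x{\left(m \right)} = 4 + 2 m^{2}$ ($x{\left(m \right)} = \left(m^{2} + m^{2}\right) + 4 = 2 m^{2} + 4 = 4 + 2 m^{2}$)
$d{\left(k,w \right)} = -23$ ($d{\left(k,w \right)} = 9 \cdot 1 \left(-3\right) + 4 = 9 \left(-3\right) + 4 = -27 + 4 = -23$)
$\frac{d{\left(x{\left(-6 \right)},Y{\left(-5,8 \right)} \right)} - 2401}{5002 - 1504} = \frac{-23 - 2401}{5002 - 1504} = - \frac{2424}{3498} = \left(-2424\right) \frac{1}{3498} = - \frac{404}{583}$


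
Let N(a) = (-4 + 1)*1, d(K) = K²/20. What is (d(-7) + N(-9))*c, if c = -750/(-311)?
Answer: -825/622 ≈ -1.3264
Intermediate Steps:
c = 750/311 (c = -750*(-1/311) = 750/311 ≈ 2.4116)
d(K) = K²/20 (d(K) = K²*(1/20) = K²/20)
N(a) = -3 (N(a) = -3*1 = -3)
(d(-7) + N(-9))*c = ((1/20)*(-7)² - 3)*(750/311) = ((1/20)*49 - 3)*(750/311) = (49/20 - 3)*(750/311) = -11/20*750/311 = -825/622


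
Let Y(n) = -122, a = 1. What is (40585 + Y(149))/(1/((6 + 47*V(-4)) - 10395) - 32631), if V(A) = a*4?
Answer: -412763063/332868832 ≈ -1.2400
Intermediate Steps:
V(A) = 4 (V(A) = 1*4 = 4)
(40585 + Y(149))/(1/((6 + 47*V(-4)) - 10395) - 32631) = (40585 - 122)/(1/((6 + 47*4) - 10395) - 32631) = 40463/(1/((6 + 188) - 10395) - 32631) = 40463/(1/(194 - 10395) - 32631) = 40463/(1/(-10201) - 32631) = 40463/(-1/10201 - 32631) = 40463/(-332868832/10201) = 40463*(-10201/332868832) = -412763063/332868832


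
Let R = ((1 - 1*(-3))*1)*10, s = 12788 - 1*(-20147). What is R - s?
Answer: -32895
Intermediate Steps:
s = 32935 (s = 12788 + 20147 = 32935)
R = 40 (R = ((1 + 3)*1)*10 = (4*1)*10 = 4*10 = 40)
R - s = 40 - 1*32935 = 40 - 32935 = -32895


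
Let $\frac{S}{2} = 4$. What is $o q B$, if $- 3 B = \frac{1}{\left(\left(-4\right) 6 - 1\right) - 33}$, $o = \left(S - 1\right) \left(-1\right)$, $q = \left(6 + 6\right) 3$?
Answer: $- \frac{42}{29} \approx -1.4483$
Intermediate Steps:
$q = 36$ ($q = 12 \cdot 3 = 36$)
$S = 8$ ($S = 2 \cdot 4 = 8$)
$o = -7$ ($o = \left(8 - 1\right) \left(-1\right) = 7 \left(-1\right) = -7$)
$B = \frac{1}{174}$ ($B = - \frac{1}{3 \left(\left(\left(-4\right) 6 - 1\right) - 33\right)} = - \frac{1}{3 \left(\left(-24 - 1\right) - 33\right)} = - \frac{1}{3 \left(-25 - 33\right)} = - \frac{1}{3 \left(-58\right)} = \left(- \frac{1}{3}\right) \left(- \frac{1}{58}\right) = \frac{1}{174} \approx 0.0057471$)
$o q B = \left(-7\right) 36 \cdot \frac{1}{174} = \left(-252\right) \frac{1}{174} = - \frac{42}{29}$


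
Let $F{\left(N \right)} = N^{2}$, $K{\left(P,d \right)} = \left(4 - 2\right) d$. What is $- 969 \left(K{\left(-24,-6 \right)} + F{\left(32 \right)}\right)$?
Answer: $-980628$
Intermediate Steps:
$K{\left(P,d \right)} = 2 d$
$- 969 \left(K{\left(-24,-6 \right)} + F{\left(32 \right)}\right) = - 969 \left(2 \left(-6\right) + 32^{2}\right) = - 969 \left(-12 + 1024\right) = \left(-969\right) 1012 = -980628$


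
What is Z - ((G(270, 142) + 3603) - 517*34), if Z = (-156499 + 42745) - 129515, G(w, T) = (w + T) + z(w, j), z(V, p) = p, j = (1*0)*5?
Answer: -229706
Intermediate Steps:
j = 0 (j = 0*5 = 0)
G(w, T) = T + w (G(w, T) = (w + T) + 0 = (T + w) + 0 = T + w)
Z = -243269 (Z = -113754 - 129515 = -243269)
Z - ((G(270, 142) + 3603) - 517*34) = -243269 - (((142 + 270) + 3603) - 517*34) = -243269 - ((412 + 3603) - 17578) = -243269 - (4015 - 17578) = -243269 - 1*(-13563) = -243269 + 13563 = -229706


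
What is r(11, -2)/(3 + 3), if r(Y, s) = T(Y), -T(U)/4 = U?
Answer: -22/3 ≈ -7.3333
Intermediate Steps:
T(U) = -4*U
r(Y, s) = -4*Y
r(11, -2)/(3 + 3) = (-4*11)/(3 + 3) = -44/6 = (⅙)*(-44) = -22/3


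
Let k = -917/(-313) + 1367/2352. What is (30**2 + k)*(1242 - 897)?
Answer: 76491451325/245392 ≈ 3.1171e+5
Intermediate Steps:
k = 2584655/736176 (k = -917*(-1/313) + 1367*(1/2352) = 917/313 + 1367/2352 = 2584655/736176 ≈ 3.5109)
(30**2 + k)*(1242 - 897) = (30**2 + 2584655/736176)*(1242 - 897) = (900 + 2584655/736176)*345 = (665143055/736176)*345 = 76491451325/245392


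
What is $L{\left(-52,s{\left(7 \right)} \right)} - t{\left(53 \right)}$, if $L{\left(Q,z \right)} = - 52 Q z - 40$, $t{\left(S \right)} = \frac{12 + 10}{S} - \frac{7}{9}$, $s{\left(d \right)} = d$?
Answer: $\frac{9009749}{477} \approx 18888.0$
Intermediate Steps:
$t{\left(S \right)} = - \frac{7}{9} + \frac{22}{S}$ ($t{\left(S \right)} = \frac{22}{S} - \frac{7}{9} = - \frac{7}{9} + \frac{22}{S}$)
$L{\left(Q,z \right)} = -40 - 52 Q z$ ($L{\left(Q,z \right)} = - 52 Q z - 40 = -40 - 52 Q z$)
$L{\left(-52,s{\left(7 \right)} \right)} - t{\left(53 \right)} = \left(-40 - \left(-2704\right) 7\right) - \left(- \frac{7}{9} + \frac{22}{53}\right) = \left(-40 + 18928\right) - \left(- \frac{7}{9} + 22 \cdot \frac{1}{53}\right) = 18888 - \left(- \frac{7}{9} + \frac{22}{53}\right) = 18888 - - \frac{173}{477} = 18888 + \frac{173}{477} = \frac{9009749}{477}$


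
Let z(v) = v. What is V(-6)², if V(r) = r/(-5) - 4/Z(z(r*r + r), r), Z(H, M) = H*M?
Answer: 121/81 ≈ 1.4938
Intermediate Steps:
V(r) = -r/5 - 4/(r*(r + r²)) (V(r) = r/(-5) - 4*1/(r*(r*r + r)) = r*(-⅕) - 4*1/(r*(r² + r)) = -r/5 - 4*1/(r*(r + r²)) = -r/5 - 4/(r*(r + r²)))
V(-6)² = ((⅕)*(-20 + (-6)³*(-1 - 1*(-6)))/((-6)²*(1 - 6)))² = ((⅕)*(1/36)*(-20 - 216*(-1 + 6))/(-5))² = ((⅕)*(1/36)*(-⅕)*(-20 - 216*5))² = ((⅕)*(1/36)*(-⅕)*(-20 - 1080))² = ((⅕)*(1/36)*(-⅕)*(-1100))² = (11/9)² = 121/81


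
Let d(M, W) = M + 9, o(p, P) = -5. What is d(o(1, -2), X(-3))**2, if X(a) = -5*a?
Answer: 16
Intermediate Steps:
d(M, W) = 9 + M
d(o(1, -2), X(-3))**2 = (9 - 5)**2 = 4**2 = 16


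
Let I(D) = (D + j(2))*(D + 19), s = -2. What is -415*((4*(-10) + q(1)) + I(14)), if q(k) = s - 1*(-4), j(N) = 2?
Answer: -203350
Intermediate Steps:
q(k) = 2 (q(k) = -2 - 1*(-4) = -2 + 4 = 2)
I(D) = (2 + D)*(19 + D) (I(D) = (D + 2)*(D + 19) = (2 + D)*(19 + D))
-415*((4*(-10) + q(1)) + I(14)) = -415*((4*(-10) + 2) + (38 + 14² + 21*14)) = -415*((-40 + 2) + (38 + 196 + 294)) = -415*(-38 + 528) = -415*490 = -203350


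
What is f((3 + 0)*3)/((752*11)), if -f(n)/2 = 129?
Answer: -129/4136 ≈ -0.031190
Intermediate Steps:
f(n) = -258 (f(n) = -2*129 = -258)
f((3 + 0)*3)/((752*11)) = -258/(752*11) = -258/8272 = -258*1/8272 = -129/4136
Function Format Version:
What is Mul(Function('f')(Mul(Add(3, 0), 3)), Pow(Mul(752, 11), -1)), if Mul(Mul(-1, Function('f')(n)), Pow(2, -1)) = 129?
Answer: Rational(-129, 4136) ≈ -0.031190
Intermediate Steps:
Function('f')(n) = -258 (Function('f')(n) = Mul(-2, 129) = -258)
Mul(Function('f')(Mul(Add(3, 0), 3)), Pow(Mul(752, 11), -1)) = Mul(-258, Pow(Mul(752, 11), -1)) = Mul(-258, Pow(8272, -1)) = Mul(-258, Rational(1, 8272)) = Rational(-129, 4136)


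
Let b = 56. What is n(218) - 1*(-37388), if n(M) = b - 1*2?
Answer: 37442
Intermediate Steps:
n(M) = 54 (n(M) = 56 - 1*2 = 56 - 2 = 54)
n(218) - 1*(-37388) = 54 - 1*(-37388) = 54 + 37388 = 37442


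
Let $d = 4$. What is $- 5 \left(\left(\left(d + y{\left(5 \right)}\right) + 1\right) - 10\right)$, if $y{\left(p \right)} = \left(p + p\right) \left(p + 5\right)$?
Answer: $-475$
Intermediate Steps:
$y{\left(p \right)} = 2 p \left(5 + p\right)$
$- 5 \left(\left(\left(d + y{\left(5 \right)}\right) + 1\right) - 10\right) = - 5 \left(\left(\left(4 + 2 \cdot 5 \left(5 + 5\right)\right) + 1\right) - 10\right) = - 5 \left(\left(\left(4 + 2 \cdot 5 \cdot 10\right) + 1\right) - 10\right) = - 5 \left(\left(\left(4 + 100\right) + 1\right) - 10\right) = - 5 \left(\left(104 + 1\right) - 10\right) = - 5 \left(105 - 10\right) = \left(-5\right) 95 = -475$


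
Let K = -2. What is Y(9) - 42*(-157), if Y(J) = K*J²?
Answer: 6432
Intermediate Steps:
Y(J) = -2*J²
Y(9) - 42*(-157) = -2*9² - 42*(-157) = -2*81 + 6594 = -162 + 6594 = 6432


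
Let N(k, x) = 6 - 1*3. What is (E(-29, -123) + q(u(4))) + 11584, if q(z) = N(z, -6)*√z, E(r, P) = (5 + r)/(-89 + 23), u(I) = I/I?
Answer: 127461/11 ≈ 11587.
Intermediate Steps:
u(I) = 1
N(k, x) = 3 (N(k, x) = 6 - 3 = 3)
E(r, P) = -5/66 - r/66 (E(r, P) = (5 + r)/(-66) = (5 + r)*(-1/66) = -5/66 - r/66)
q(z) = 3*√z
(E(-29, -123) + q(u(4))) + 11584 = ((-5/66 - 1/66*(-29)) + 3*√1) + 11584 = ((-5/66 + 29/66) + 3*1) + 11584 = (4/11 + 3) + 11584 = 37/11 + 11584 = 127461/11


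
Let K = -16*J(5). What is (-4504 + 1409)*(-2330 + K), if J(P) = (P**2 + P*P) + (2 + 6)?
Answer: 10083510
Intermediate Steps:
J(P) = 8 + 2*P**2 (J(P) = (P**2 + P**2) + 8 = 2*P**2 + 8 = 8 + 2*P**2)
K = -928 (K = -16*(8 + 2*5**2) = -16*(8 + 2*25) = -16*(8 + 50) = -16*58 = -928)
(-4504 + 1409)*(-2330 + K) = (-4504 + 1409)*(-2330 - 928) = -3095*(-3258) = 10083510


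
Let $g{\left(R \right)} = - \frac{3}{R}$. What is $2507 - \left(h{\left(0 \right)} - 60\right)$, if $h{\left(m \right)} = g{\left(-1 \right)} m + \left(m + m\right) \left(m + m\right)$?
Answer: $2567$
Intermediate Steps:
$h{\left(m \right)} = 3 m + 4 m^{2}$ ($h{\left(m \right)} = - \frac{3}{-1} m + \left(m + m\right) \left(m + m\right) = \left(-3\right) \left(-1\right) m + 2 m 2 m = 3 m + 4 m^{2}$)
$2507 - \left(h{\left(0 \right)} - 60\right) = 2507 - \left(0 \left(3 + 4 \cdot 0\right) - 60\right) = 2507 - \left(0 \left(3 + 0\right) - 60\right) = 2507 - \left(0 \cdot 3 - 60\right) = 2507 - \left(0 - 60\right) = 2507 - -60 = 2507 + 60 = 2567$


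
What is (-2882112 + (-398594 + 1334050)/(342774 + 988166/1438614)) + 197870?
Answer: -661826656581506650/246560231701 ≈ -2.6842e+6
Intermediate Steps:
(-2882112 + (-398594 + 1334050)/(342774 + 988166/1438614)) + 197870 = (-2882112 + 935456/(342774 + 988166*(1/1438614))) + 197870 = (-2882112 + 935456/(342774 + 494083/719307)) + 197870 = (-2882112 + 935456/(246560231701/719307)) + 197870 = (-2882112 + 935456*(719307/246560231701)) + 197870 = (-2882112 + 672880048992/246560231701) + 197870 = -710613529628183520/246560231701 + 197870 = -661826656581506650/246560231701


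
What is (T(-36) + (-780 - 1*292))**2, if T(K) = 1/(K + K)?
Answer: 5957524225/5184 ≈ 1.1492e+6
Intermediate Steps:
T(K) = 1/(2*K)
(T(-36) + (-780 - 1*292))**2 = ((1/2)/(-36) + (-780 - 1*292))**2 = ((1/2)*(-1/36) + (-780 - 292))**2 = (-1/72 - 1072)**2 = (-77185/72)**2 = 5957524225/5184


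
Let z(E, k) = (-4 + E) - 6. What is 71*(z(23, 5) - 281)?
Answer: -19028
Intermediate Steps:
z(E, k) = -10 + E
71*(z(23, 5) - 281) = 71*((-10 + 23) - 281) = 71*(13 - 281) = 71*(-268) = -19028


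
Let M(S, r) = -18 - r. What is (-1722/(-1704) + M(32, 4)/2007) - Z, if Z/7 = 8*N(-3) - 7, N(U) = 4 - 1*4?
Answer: 28499173/569988 ≈ 50.000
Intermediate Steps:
N(U) = 0 (N(U) = 4 - 4 = 0)
Z = -49 (Z = 7*(8*0 - 7) = 7*(0 - 7) = 7*(-7) = -49)
(-1722/(-1704) + M(32, 4)/2007) - Z = (-1722/(-1704) + (-18 - 1*4)/2007) - 1*(-49) = (-1722*(-1/1704) + (-18 - 4)*(1/2007)) + 49 = (287/284 - 22*1/2007) + 49 = (287/284 - 22/2007) + 49 = 569761/569988 + 49 = 28499173/569988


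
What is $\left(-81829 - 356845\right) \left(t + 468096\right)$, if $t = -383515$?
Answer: $-37103485594$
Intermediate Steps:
$\left(-81829 - 356845\right) \left(t + 468096\right) = \left(-81829 - 356845\right) \left(-383515 + 468096\right) = \left(-438674\right) 84581 = -37103485594$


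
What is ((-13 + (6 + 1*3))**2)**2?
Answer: 256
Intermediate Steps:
((-13 + (6 + 1*3))**2)**2 = ((-13 + (6 + 3))**2)**2 = ((-13 + 9)**2)**2 = ((-4)**2)**2 = 16**2 = 256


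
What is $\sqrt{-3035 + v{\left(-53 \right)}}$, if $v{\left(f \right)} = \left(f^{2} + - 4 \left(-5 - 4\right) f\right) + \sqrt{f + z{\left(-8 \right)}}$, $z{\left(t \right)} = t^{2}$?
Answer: $\sqrt{-2134 + \sqrt{11}} \approx 46.159 i$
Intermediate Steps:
$v{\left(f \right)} = f^{2} + \sqrt{64 + f} + 36 f$ ($v{\left(f \right)} = \left(f^{2} + - 4 \left(-5 - 4\right) f\right) + \sqrt{f + \left(-8\right)^{2}} = \left(f^{2} + \left(-4\right) \left(-9\right) f\right) + \sqrt{f + 64} = \left(f^{2} + 36 f\right) + \sqrt{64 + f} = f^{2} + \sqrt{64 + f} + 36 f$)
$\sqrt{-3035 + v{\left(-53 \right)}} = \sqrt{-3035 + \left(\left(-53\right)^{2} + \sqrt{64 - 53} + 36 \left(-53\right)\right)} = \sqrt{-3035 + \left(2809 + \sqrt{11} - 1908\right)} = \sqrt{-3035 + \left(901 + \sqrt{11}\right)} = \sqrt{-2134 + \sqrt{11}}$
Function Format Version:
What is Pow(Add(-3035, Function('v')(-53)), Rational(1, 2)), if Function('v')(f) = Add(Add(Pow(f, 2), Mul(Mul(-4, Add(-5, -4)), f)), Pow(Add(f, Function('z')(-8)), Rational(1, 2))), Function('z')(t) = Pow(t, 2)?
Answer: Pow(Add(-2134, Pow(11, Rational(1, 2))), Rational(1, 2)) ≈ Mul(46.159, I)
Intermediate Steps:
Function('v')(f) = Add(Pow(f, 2), Pow(Add(64, f), Rational(1, 2)), Mul(36, f)) (Function('v')(f) = Add(Add(Pow(f, 2), Mul(Mul(-4, Add(-5, -4)), f)), Pow(Add(f, Pow(-8, 2)), Rational(1, 2))) = Add(Add(Pow(f, 2), Mul(Mul(-4, -9), f)), Pow(Add(f, 64), Rational(1, 2))) = Add(Add(Pow(f, 2), Mul(36, f)), Pow(Add(64, f), Rational(1, 2))) = Add(Pow(f, 2), Pow(Add(64, f), Rational(1, 2)), Mul(36, f)))
Pow(Add(-3035, Function('v')(-53)), Rational(1, 2)) = Pow(Add(-3035, Add(Pow(-53, 2), Pow(Add(64, -53), Rational(1, 2)), Mul(36, -53))), Rational(1, 2)) = Pow(Add(-3035, Add(2809, Pow(11, Rational(1, 2)), -1908)), Rational(1, 2)) = Pow(Add(-3035, Add(901, Pow(11, Rational(1, 2)))), Rational(1, 2)) = Pow(Add(-2134, Pow(11, Rational(1, 2))), Rational(1, 2))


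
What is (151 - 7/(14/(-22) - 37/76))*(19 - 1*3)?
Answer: 2362256/939 ≈ 2515.7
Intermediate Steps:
(151 - 7/(14/(-22) - 37/76))*(19 - 1*3) = (151 - 7/(14*(-1/22) - 37*1/76))*(19 - 3) = (151 - 7/(-7/11 - 37/76))*16 = (151 - 7/(-939/836))*16 = (151 - 7*(-836/939))*16 = (151 + 5852/939)*16 = (147641/939)*16 = 2362256/939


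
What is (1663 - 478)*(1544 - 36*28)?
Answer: 635160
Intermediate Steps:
(1663 - 478)*(1544 - 36*28) = 1185*(1544 - 1008) = 1185*536 = 635160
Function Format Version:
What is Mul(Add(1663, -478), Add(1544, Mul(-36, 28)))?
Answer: 635160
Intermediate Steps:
Mul(Add(1663, -478), Add(1544, Mul(-36, 28))) = Mul(1185, Add(1544, -1008)) = Mul(1185, 536) = 635160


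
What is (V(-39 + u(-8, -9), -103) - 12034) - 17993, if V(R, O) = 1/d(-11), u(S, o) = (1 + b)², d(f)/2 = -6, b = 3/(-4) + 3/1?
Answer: -360325/12 ≈ -30027.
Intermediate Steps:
b = 9/4 (b = 3*(-¼) + 3*1 = -¾ + 3 = 9/4 ≈ 2.2500)
d(f) = -12 (d(f) = 2*(-6) = -12)
u(S, o) = 169/16 (u(S, o) = (1 + 9/4)² = (13/4)² = 169/16)
V(R, O) = -1/12 (V(R, O) = 1/(-12) = -1/12)
(V(-39 + u(-8, -9), -103) - 12034) - 17993 = (-1/12 - 12034) - 17993 = -144409/12 - 17993 = -360325/12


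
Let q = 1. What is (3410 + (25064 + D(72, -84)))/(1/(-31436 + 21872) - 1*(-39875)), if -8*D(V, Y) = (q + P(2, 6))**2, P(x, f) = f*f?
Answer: 541377393/762728998 ≈ 0.70979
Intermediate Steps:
P(x, f) = f**2
D(V, Y) = -1369/8 (D(V, Y) = -(1 + 6**2)**2/8 = -(1 + 36)**2/8 = -1/8*37**2 = -1/8*1369 = -1369/8)
(3410 + (25064 + D(72, -84)))/(1/(-31436 + 21872) - 1*(-39875)) = (3410 + (25064 - 1369/8))/(1/(-31436 + 21872) - 1*(-39875)) = (3410 + 199143/8)/(1/(-9564) + 39875) = 226423/(8*(-1/9564 + 39875)) = 226423/(8*(381364499/9564)) = (226423/8)*(9564/381364499) = 541377393/762728998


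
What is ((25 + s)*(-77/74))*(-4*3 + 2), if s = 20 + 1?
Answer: 17710/37 ≈ 478.65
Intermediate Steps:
s = 21
((25 + s)*(-77/74))*(-4*3 + 2) = ((25 + 21)*(-77/74))*(-4*3 + 2) = (46*(-77*1/74))*(-12 + 2) = (46*(-77/74))*(-10) = -1771/37*(-10) = 17710/37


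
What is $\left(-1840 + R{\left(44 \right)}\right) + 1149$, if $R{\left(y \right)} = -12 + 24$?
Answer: $-679$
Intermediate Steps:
$R{\left(y \right)} = 12$
$\left(-1840 + R{\left(44 \right)}\right) + 1149 = \left(-1840 + 12\right) + 1149 = -1828 + 1149 = -679$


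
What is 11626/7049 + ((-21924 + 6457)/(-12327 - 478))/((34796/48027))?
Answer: 10416346990121/3140772036220 ≈ 3.3165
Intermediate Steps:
11626/7049 + ((-21924 + 6457)/(-12327 - 478))/((34796/48027)) = 11626*(1/7049) + (-15467/(-12805))/((34796*(1/48027))) = 11626/7049 + (-15467*(-1/12805))/(34796/48027) = 11626/7049 + (15467/12805)*(48027/34796) = 11626/7049 + 742833609/445562780 = 10416346990121/3140772036220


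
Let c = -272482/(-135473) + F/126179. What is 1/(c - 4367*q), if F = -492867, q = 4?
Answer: -17093847667/298627719711969 ≈ -5.7241e-5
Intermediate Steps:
c = -32388664813/17093847667 (c = -272482/(-135473) - 492867/126179 = -272482*(-1/135473) - 492867*1/126179 = 272482/135473 - 492867/126179 = -32388664813/17093847667 ≈ -1.8948)
1/(c - 4367*q) = 1/(-32388664813/17093847667 - 4367*4) = 1/(-32388664813/17093847667 - 17468) = 1/(-298627719711969/17093847667) = -17093847667/298627719711969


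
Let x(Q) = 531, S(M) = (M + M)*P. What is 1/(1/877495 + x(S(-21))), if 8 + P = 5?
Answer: 877495/465949846 ≈ 0.0018832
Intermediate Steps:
P = -3 (P = -8 + 5 = -3)
S(M) = -6*M (S(M) = (M + M)*(-3) = (2*M)*(-3) = -6*M)
1/(1/877495 + x(S(-21))) = 1/(1/877495 + 531) = 1/(465949846/877495) = 877495/465949846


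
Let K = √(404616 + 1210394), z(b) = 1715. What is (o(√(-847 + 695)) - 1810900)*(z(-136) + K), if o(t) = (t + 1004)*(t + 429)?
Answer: -2*(1715 + √1615010)*(690168 - 1433*I*√38) ≈ -4.1214e+9 + 5.2751e+7*I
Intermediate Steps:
K = √1615010 ≈ 1270.8
o(t) = (429 + t)*(1004 + t) (o(t) = (1004 + t)*(429 + t) = (429 + t)*(1004 + t))
(o(√(-847 + 695)) - 1810900)*(z(-136) + K) = ((430716 + (√(-847 + 695))² + 1433*√(-847 + 695)) - 1810900)*(1715 + √1615010) = ((430716 + (√(-152))² + 1433*√(-152)) - 1810900)*(1715 + √1615010) = ((430716 + (2*I*√38)² + 1433*(2*I*√38)) - 1810900)*(1715 + √1615010) = ((430716 - 152 + 2866*I*√38) - 1810900)*(1715 + √1615010) = ((430564 + 2866*I*√38) - 1810900)*(1715 + √1615010) = (-1380336 + 2866*I*√38)*(1715 + √1615010)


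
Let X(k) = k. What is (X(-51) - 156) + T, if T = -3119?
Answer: -3326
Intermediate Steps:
(X(-51) - 156) + T = (-51 - 156) - 3119 = -207 - 3119 = -3326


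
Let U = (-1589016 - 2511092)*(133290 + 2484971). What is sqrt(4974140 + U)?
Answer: 8*I*sqrt(167736685907) ≈ 3.2765e+6*I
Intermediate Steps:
U = -10735152872188 (U = -4100108*2618261 = -10735152872188)
sqrt(4974140 + U) = sqrt(4974140 - 10735152872188) = sqrt(-10735147898048) = 8*I*sqrt(167736685907)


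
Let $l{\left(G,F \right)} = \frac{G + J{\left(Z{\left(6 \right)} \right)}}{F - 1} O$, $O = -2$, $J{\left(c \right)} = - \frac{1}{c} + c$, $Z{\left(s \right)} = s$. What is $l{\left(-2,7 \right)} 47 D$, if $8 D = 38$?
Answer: $- \frac{20539}{72} \approx -285.26$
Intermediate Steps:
$J{\left(c \right)} = c - \frac{1}{c}$
$D = \frac{19}{4}$ ($D = \frac{1}{8} \cdot 38 = \frac{19}{4} \approx 4.75$)
$l{\left(G,F \right)} = - \frac{2 \left(\frac{35}{6} + G\right)}{-1 + F}$ ($l{\left(G,F \right)} = \frac{G + \left(6 - \frac{1}{6}\right)}{F - 1} \left(-2\right) = \frac{G + \left(6 - \frac{1}{6}\right)}{-1 + F} \left(-2\right) = \frac{G + \frac{35}{6}}{-1 + F} \left(-2\right) = \frac{\frac{35}{6} + G}{-1 + F} \left(-2\right) = - \frac{2 \left(\frac{35}{6} + G\right)}{-1 + F}$)
$l{\left(-2,7 \right)} 47 D = \frac{-35 - -12}{3 \left(-1 + 7\right)} 47 \cdot \frac{19}{4} = \frac{-35 + 12}{3 \cdot 6} \cdot 47 \cdot \frac{19}{4} = \frac{1}{3} \cdot \frac{1}{6} \left(-23\right) 47 \cdot \frac{19}{4} = \left(- \frac{23}{18}\right) 47 \cdot \frac{19}{4} = \left(- \frac{1081}{18}\right) \frac{19}{4} = - \frac{20539}{72}$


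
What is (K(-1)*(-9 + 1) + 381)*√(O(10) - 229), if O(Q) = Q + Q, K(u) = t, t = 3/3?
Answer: 373*I*√209 ≈ 5392.4*I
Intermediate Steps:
t = 1 (t = 3*(⅓) = 1)
K(u) = 1
O(Q) = 2*Q
(K(-1)*(-9 + 1) + 381)*√(O(10) - 229) = (1*(-9 + 1) + 381)*√(2*10 - 229) = (1*(-8) + 381)*√(20 - 229) = (-8 + 381)*√(-209) = 373*(I*√209) = 373*I*√209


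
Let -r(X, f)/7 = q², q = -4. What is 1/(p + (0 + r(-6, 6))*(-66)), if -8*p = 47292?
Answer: 2/2961 ≈ 0.00067545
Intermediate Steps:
p = -11823/2 (p = -⅛*47292 = -11823/2 ≈ -5911.5)
r(X, f) = -112 (r(X, f) = -7*(-4)² = -7*16 = -112)
1/(p + (0 + r(-6, 6))*(-66)) = 1/(-11823/2 + (0 - 112)*(-66)) = 1/(-11823/2 - 112*(-66)) = 1/(-11823/2 + 7392) = 1/(2961/2) = 2/2961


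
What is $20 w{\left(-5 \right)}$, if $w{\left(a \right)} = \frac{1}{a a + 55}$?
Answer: $\frac{1}{4} \approx 0.25$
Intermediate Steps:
$w{\left(a \right)} = \frac{1}{55 + a^{2}}$ ($w{\left(a \right)} = \frac{1}{a^{2} + 55} = \frac{1}{55 + a^{2}}$)
$20 w{\left(-5 \right)} = \frac{20}{55 + \left(-5\right)^{2}} = \frac{20}{55 + 25} = \frac{20}{80} = 20 \cdot \frac{1}{80} = \frac{1}{4}$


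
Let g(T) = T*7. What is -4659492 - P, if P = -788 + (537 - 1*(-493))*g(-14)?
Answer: -4557764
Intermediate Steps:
g(T) = 7*T
P = -101728 (P = -788 + (537 - 1*(-493))*(7*(-14)) = -788 + (537 + 493)*(-98) = -788 + 1030*(-98) = -788 - 100940 = -101728)
-4659492 - P = -4659492 - 1*(-101728) = -4659492 + 101728 = -4557764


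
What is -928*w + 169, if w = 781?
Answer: -724599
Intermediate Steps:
-928*w + 169 = -928*781 + 169 = -724768 + 169 = -724599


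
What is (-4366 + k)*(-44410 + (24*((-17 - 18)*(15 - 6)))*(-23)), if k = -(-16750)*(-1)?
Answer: -2733888520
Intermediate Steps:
k = -16750 (k = -134*125 = -16750)
(-4366 + k)*(-44410 + (24*((-17 - 18)*(15 - 6)))*(-23)) = (-4366 - 16750)*(-44410 + (24*((-17 - 18)*(15 - 6)))*(-23)) = -21116*(-44410 + (24*(-35*9))*(-23)) = -21116*(-44410 + (24*(-315))*(-23)) = -21116*(-44410 - 7560*(-23)) = -21116*(-44410 + 173880) = -21116*129470 = -2733888520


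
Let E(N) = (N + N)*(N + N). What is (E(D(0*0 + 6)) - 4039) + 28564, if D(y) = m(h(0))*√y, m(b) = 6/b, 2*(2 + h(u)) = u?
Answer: 24741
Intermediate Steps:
h(u) = -2 + u/2
D(y) = -3*√y (D(y) = (6/(-2 + (½)*0))*√y = (6/(-2 + 0))*√y = (6/(-2))*√y = (6*(-½))*√y = -3*√y)
E(N) = 4*N² (E(N) = (2*N)*(2*N) = 4*N²)
(E(D(0*0 + 6)) - 4039) + 28564 = (4*(-3*√(0*0 + 6))² - 4039) + 28564 = (4*(-3*√(0 + 6))² - 4039) + 28564 = (4*(-3*√6)² - 4039) + 28564 = (4*54 - 4039) + 28564 = (216 - 4039) + 28564 = -3823 + 28564 = 24741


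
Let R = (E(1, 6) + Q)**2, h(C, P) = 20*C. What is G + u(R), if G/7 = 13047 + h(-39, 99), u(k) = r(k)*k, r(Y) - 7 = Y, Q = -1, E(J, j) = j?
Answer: 86669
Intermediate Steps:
r(Y) = 7 + Y
R = 25 (R = (6 - 1)**2 = 5**2 = 25)
u(k) = k*(7 + k) (u(k) = (7 + k)*k = k*(7 + k))
G = 85869 (G = 7*(13047 + 20*(-39)) = 7*(13047 - 780) = 7*12267 = 85869)
G + u(R) = 85869 + 25*(7 + 25) = 85869 + 25*32 = 85869 + 800 = 86669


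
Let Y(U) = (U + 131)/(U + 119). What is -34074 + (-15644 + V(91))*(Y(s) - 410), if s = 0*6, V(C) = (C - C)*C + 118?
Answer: 107346404/17 ≈ 6.3145e+6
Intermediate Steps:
V(C) = 118 (V(C) = 0*C + 118 = 0 + 118 = 118)
s = 0
Y(U) = (131 + U)/(119 + U)
-34074 + (-15644 + V(91))*(Y(s) - 410) = -34074 + (-15644 + 118)*((131 + 0)/(119 + 0) - 410) = -34074 - 15526*(131/119 - 410) = -34074 - 15526*(-48659/119) = -34074 + 107925662/17 = 107346404/17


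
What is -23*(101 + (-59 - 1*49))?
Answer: 161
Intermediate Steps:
-23*(101 + (-59 - 1*49)) = -23*(101 + (-59 - 49)) = -23*(101 - 108) = -23*(-7) = 161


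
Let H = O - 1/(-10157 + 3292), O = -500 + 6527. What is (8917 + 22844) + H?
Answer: 259414621/6865 ≈ 37788.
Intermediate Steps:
O = 6027
H = 41375356/6865 (H = 6027 - 1/(-10157 + 3292) = 6027 - 1/(-6865) = 6027 - 1*(-1/6865) = 6027 + 1/6865 = 41375356/6865 ≈ 6027.0)
(8917 + 22844) + H = (8917 + 22844) + 41375356/6865 = 31761 + 41375356/6865 = 259414621/6865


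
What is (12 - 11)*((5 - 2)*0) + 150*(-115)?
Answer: -17250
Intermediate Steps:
(12 - 11)*((5 - 2)*0) + 150*(-115) = 1*(3*0) - 17250 = 1*0 - 17250 = 0 - 17250 = -17250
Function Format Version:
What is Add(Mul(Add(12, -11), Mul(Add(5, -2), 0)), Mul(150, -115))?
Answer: -17250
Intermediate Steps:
Add(Mul(Add(12, -11), Mul(Add(5, -2), 0)), Mul(150, -115)) = Add(Mul(1, Mul(3, 0)), -17250) = Add(Mul(1, 0), -17250) = Add(0, -17250) = -17250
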